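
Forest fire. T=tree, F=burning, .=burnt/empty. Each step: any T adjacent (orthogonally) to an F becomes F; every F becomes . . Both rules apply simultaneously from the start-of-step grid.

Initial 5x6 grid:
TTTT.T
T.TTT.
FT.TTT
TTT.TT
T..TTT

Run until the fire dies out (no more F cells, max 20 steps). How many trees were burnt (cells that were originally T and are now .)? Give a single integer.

Answer: 21

Derivation:
Step 1: +3 fires, +1 burnt (F count now 3)
Step 2: +3 fires, +3 burnt (F count now 3)
Step 3: +2 fires, +3 burnt (F count now 2)
Step 4: +1 fires, +2 burnt (F count now 1)
Step 5: +2 fires, +1 burnt (F count now 2)
Step 6: +1 fires, +2 burnt (F count now 1)
Step 7: +2 fires, +1 burnt (F count now 2)
Step 8: +1 fires, +2 burnt (F count now 1)
Step 9: +2 fires, +1 burnt (F count now 2)
Step 10: +2 fires, +2 burnt (F count now 2)
Step 11: +2 fires, +2 burnt (F count now 2)
Step 12: +0 fires, +2 burnt (F count now 0)
Fire out after step 12
Initially T: 22, now '.': 29
Total burnt (originally-T cells now '.'): 21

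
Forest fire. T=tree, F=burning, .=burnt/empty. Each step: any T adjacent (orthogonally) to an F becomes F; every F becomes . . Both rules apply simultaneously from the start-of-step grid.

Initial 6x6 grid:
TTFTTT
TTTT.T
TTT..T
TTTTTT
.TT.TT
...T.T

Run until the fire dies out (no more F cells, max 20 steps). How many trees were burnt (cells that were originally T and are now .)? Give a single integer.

Answer: 25

Derivation:
Step 1: +3 fires, +1 burnt (F count now 3)
Step 2: +5 fires, +3 burnt (F count now 5)
Step 3: +4 fires, +5 burnt (F count now 4)
Step 4: +5 fires, +4 burnt (F count now 5)
Step 5: +4 fires, +5 burnt (F count now 4)
Step 6: +2 fires, +4 burnt (F count now 2)
Step 7: +1 fires, +2 burnt (F count now 1)
Step 8: +1 fires, +1 burnt (F count now 1)
Step 9: +0 fires, +1 burnt (F count now 0)
Fire out after step 9
Initially T: 26, now '.': 35
Total burnt (originally-T cells now '.'): 25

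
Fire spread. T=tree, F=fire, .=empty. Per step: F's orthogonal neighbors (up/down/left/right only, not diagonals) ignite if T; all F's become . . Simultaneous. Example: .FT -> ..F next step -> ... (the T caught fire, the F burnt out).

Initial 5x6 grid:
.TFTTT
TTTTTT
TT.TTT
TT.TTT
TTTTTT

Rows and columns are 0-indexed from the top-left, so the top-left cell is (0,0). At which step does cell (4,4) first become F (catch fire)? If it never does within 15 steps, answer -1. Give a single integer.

Step 1: cell (4,4)='T' (+3 fires, +1 burnt)
Step 2: cell (4,4)='T' (+3 fires, +3 burnt)
Step 3: cell (4,4)='T' (+5 fires, +3 burnt)
Step 4: cell (4,4)='T' (+5 fires, +5 burnt)
Step 5: cell (4,4)='T' (+5 fires, +5 burnt)
Step 6: cell (4,4)='F' (+4 fires, +5 burnt)
  -> target ignites at step 6
Step 7: cell (4,4)='.' (+1 fires, +4 burnt)
Step 8: cell (4,4)='.' (+0 fires, +1 burnt)
  fire out at step 8

6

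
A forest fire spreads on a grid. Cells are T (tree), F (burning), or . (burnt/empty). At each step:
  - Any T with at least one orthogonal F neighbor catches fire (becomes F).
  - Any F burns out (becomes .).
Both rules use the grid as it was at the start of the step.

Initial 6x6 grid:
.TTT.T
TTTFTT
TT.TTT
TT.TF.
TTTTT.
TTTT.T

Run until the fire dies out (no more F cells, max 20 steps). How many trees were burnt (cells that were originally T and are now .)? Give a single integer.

Step 1: +7 fires, +2 burnt (F count now 7)
Step 2: +5 fires, +7 burnt (F count now 5)
Step 3: +6 fires, +5 burnt (F count now 6)
Step 4: +4 fires, +6 burnt (F count now 4)
Step 5: +3 fires, +4 burnt (F count now 3)
Step 6: +1 fires, +3 burnt (F count now 1)
Step 7: +0 fires, +1 burnt (F count now 0)
Fire out after step 7
Initially T: 27, now '.': 35
Total burnt (originally-T cells now '.'): 26

Answer: 26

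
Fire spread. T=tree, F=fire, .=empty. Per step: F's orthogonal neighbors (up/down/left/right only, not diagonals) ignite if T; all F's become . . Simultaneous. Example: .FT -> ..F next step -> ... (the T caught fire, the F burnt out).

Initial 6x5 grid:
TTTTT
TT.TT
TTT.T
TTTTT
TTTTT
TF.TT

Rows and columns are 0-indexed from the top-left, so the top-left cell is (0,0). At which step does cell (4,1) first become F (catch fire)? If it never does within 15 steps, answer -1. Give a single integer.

Step 1: cell (4,1)='F' (+2 fires, +1 burnt)
  -> target ignites at step 1
Step 2: cell (4,1)='.' (+3 fires, +2 burnt)
Step 3: cell (4,1)='.' (+4 fires, +3 burnt)
Step 4: cell (4,1)='.' (+6 fires, +4 burnt)
Step 5: cell (4,1)='.' (+4 fires, +6 burnt)
Step 6: cell (4,1)='.' (+3 fires, +4 burnt)
Step 7: cell (4,1)='.' (+2 fires, +3 burnt)
Step 8: cell (4,1)='.' (+2 fires, +2 burnt)
Step 9: cell (4,1)='.' (+0 fires, +2 burnt)
  fire out at step 9

1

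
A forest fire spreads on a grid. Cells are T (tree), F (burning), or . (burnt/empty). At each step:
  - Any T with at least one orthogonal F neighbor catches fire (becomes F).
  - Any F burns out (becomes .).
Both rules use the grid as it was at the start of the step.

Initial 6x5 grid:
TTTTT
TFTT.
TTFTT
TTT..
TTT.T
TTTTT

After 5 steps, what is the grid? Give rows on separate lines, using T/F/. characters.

Step 1: 6 trees catch fire, 2 burn out
  TFTTT
  F.FT.
  TF.FT
  TTF..
  TTT.T
  TTTTT
Step 2: 7 trees catch fire, 6 burn out
  F.FTT
  ...F.
  F...F
  TF...
  TTF.T
  TTTTT
Step 3: 4 trees catch fire, 7 burn out
  ...FT
  .....
  .....
  F....
  TF..T
  TTFTT
Step 4: 4 trees catch fire, 4 burn out
  ....F
  .....
  .....
  .....
  F...T
  TF.FT
Step 5: 2 trees catch fire, 4 burn out
  .....
  .....
  .....
  .....
  ....T
  F...F

.....
.....
.....
.....
....T
F...F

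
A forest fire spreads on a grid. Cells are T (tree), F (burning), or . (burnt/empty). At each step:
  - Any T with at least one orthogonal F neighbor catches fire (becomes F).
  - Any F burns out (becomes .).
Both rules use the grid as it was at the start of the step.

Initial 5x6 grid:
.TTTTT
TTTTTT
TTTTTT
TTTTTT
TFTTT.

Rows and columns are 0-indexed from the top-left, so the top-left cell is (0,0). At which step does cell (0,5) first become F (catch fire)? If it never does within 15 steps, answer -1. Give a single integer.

Step 1: cell (0,5)='T' (+3 fires, +1 burnt)
Step 2: cell (0,5)='T' (+4 fires, +3 burnt)
Step 3: cell (0,5)='T' (+5 fires, +4 burnt)
Step 4: cell (0,5)='T' (+5 fires, +5 burnt)
Step 5: cell (0,5)='T' (+4 fires, +5 burnt)
Step 6: cell (0,5)='T' (+3 fires, +4 burnt)
Step 7: cell (0,5)='T' (+2 fires, +3 burnt)
Step 8: cell (0,5)='F' (+1 fires, +2 burnt)
  -> target ignites at step 8
Step 9: cell (0,5)='.' (+0 fires, +1 burnt)
  fire out at step 9

8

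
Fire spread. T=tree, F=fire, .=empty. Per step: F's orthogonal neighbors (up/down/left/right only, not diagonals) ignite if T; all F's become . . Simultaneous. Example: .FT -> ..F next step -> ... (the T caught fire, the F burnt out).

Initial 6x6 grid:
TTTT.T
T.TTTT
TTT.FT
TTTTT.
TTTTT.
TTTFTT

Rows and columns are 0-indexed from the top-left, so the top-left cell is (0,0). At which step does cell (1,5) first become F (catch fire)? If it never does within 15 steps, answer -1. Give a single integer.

Step 1: cell (1,5)='T' (+6 fires, +2 burnt)
Step 2: cell (1,5)='F' (+7 fires, +6 burnt)
  -> target ignites at step 2
Step 3: cell (1,5)='.' (+6 fires, +7 burnt)
Step 4: cell (1,5)='.' (+4 fires, +6 burnt)
Step 5: cell (1,5)='.' (+3 fires, +4 burnt)
Step 6: cell (1,5)='.' (+2 fires, +3 burnt)
Step 7: cell (1,5)='.' (+1 fires, +2 burnt)
Step 8: cell (1,5)='.' (+0 fires, +1 burnt)
  fire out at step 8

2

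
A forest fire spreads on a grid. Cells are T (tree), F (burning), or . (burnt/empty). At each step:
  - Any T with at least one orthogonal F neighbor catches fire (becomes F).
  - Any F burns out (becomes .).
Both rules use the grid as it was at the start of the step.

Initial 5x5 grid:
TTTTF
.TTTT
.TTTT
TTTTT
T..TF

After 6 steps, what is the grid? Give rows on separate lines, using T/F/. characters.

Step 1: 4 trees catch fire, 2 burn out
  TTTF.
  .TTTF
  .TTTT
  TTTTF
  T..F.
Step 2: 4 trees catch fire, 4 burn out
  TTF..
  .TTF.
  .TTTF
  TTTF.
  T....
Step 3: 4 trees catch fire, 4 burn out
  TF...
  .TF..
  .TTF.
  TTF..
  T....
Step 4: 4 trees catch fire, 4 burn out
  F....
  .F...
  .TF..
  TF...
  T....
Step 5: 2 trees catch fire, 4 burn out
  .....
  .....
  .F...
  F....
  T....
Step 6: 1 trees catch fire, 2 burn out
  .....
  .....
  .....
  .....
  F....

.....
.....
.....
.....
F....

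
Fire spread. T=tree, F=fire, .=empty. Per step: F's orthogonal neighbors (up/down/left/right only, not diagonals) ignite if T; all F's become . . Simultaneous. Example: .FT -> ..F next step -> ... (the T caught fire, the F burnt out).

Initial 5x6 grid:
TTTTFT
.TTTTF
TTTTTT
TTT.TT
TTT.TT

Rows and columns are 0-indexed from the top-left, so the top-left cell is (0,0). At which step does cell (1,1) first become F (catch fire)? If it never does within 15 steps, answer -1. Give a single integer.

Step 1: cell (1,1)='T' (+4 fires, +2 burnt)
Step 2: cell (1,1)='T' (+4 fires, +4 burnt)
Step 3: cell (1,1)='T' (+5 fires, +4 burnt)
Step 4: cell (1,1)='F' (+4 fires, +5 burnt)
  -> target ignites at step 4
Step 5: cell (1,1)='.' (+2 fires, +4 burnt)
Step 6: cell (1,1)='.' (+3 fires, +2 burnt)
Step 7: cell (1,1)='.' (+2 fires, +3 burnt)
Step 8: cell (1,1)='.' (+1 fires, +2 burnt)
Step 9: cell (1,1)='.' (+0 fires, +1 burnt)
  fire out at step 9

4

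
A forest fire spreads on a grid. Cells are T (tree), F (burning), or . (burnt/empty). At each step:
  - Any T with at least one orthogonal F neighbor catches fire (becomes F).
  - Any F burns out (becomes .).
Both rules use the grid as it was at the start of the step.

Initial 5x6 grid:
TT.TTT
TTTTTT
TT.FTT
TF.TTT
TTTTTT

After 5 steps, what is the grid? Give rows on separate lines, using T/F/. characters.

Step 1: 6 trees catch fire, 2 burn out
  TT.TTT
  TTTFTT
  TF..FT
  F..FTT
  TFTTTT
Step 2: 10 trees catch fire, 6 burn out
  TT.FTT
  TFF.FT
  F....F
  ....FT
  F.FFTT
Step 3: 6 trees catch fire, 10 burn out
  TF..FT
  F....F
  ......
  .....F
  ....FT
Step 4: 3 trees catch fire, 6 burn out
  F....F
  ......
  ......
  ......
  .....F
Step 5: 0 trees catch fire, 3 burn out
  ......
  ......
  ......
  ......
  ......

......
......
......
......
......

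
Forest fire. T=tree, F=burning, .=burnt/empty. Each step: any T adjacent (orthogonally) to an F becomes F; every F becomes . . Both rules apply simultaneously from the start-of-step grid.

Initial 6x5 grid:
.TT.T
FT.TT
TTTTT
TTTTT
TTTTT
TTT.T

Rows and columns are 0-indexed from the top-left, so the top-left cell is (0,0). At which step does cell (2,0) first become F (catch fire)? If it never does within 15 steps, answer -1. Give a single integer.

Step 1: cell (2,0)='F' (+2 fires, +1 burnt)
  -> target ignites at step 1
Step 2: cell (2,0)='.' (+3 fires, +2 burnt)
Step 3: cell (2,0)='.' (+4 fires, +3 burnt)
Step 4: cell (2,0)='.' (+4 fires, +4 burnt)
Step 5: cell (2,0)='.' (+5 fires, +4 burnt)
Step 6: cell (2,0)='.' (+4 fires, +5 burnt)
Step 7: cell (2,0)='.' (+2 fires, +4 burnt)
Step 8: cell (2,0)='.' (+1 fires, +2 burnt)
Step 9: cell (2,0)='.' (+0 fires, +1 burnt)
  fire out at step 9

1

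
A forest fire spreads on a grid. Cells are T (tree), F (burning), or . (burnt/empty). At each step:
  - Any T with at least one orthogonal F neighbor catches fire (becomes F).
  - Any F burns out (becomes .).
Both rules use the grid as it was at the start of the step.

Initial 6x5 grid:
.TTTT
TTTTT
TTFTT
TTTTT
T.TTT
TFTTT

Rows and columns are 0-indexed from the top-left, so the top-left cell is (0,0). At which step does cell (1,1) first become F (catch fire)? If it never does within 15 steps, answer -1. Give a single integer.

Step 1: cell (1,1)='T' (+6 fires, +2 burnt)
Step 2: cell (1,1)='F' (+10 fires, +6 burnt)
  -> target ignites at step 2
Step 3: cell (1,1)='.' (+8 fires, +10 burnt)
Step 4: cell (1,1)='.' (+2 fires, +8 burnt)
Step 5: cell (1,1)='.' (+0 fires, +2 burnt)
  fire out at step 5

2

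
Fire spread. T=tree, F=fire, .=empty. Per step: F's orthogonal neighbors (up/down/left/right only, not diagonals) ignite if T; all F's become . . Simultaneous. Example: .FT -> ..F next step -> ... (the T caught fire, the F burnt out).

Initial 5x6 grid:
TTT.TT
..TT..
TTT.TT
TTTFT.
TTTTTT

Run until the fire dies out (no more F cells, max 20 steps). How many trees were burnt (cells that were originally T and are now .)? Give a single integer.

Answer: 20

Derivation:
Step 1: +3 fires, +1 burnt (F count now 3)
Step 2: +5 fires, +3 burnt (F count now 5)
Step 3: +6 fires, +5 burnt (F count now 6)
Step 4: +4 fires, +6 burnt (F count now 4)
Step 5: +1 fires, +4 burnt (F count now 1)
Step 6: +1 fires, +1 burnt (F count now 1)
Step 7: +0 fires, +1 burnt (F count now 0)
Fire out after step 7
Initially T: 22, now '.': 28
Total burnt (originally-T cells now '.'): 20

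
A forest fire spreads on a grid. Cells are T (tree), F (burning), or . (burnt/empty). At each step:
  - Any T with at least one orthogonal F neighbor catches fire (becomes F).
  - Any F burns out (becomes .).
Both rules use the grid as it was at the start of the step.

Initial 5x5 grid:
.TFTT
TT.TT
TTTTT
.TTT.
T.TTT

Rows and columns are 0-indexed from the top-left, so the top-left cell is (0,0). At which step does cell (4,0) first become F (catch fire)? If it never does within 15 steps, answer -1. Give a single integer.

Step 1: cell (4,0)='T' (+2 fires, +1 burnt)
Step 2: cell (4,0)='T' (+3 fires, +2 burnt)
Step 3: cell (4,0)='T' (+4 fires, +3 burnt)
Step 4: cell (4,0)='T' (+5 fires, +4 burnt)
Step 5: cell (4,0)='T' (+2 fires, +5 burnt)
Step 6: cell (4,0)='T' (+2 fires, +2 burnt)
Step 7: cell (4,0)='T' (+0 fires, +2 burnt)
  fire out at step 7
Target never catches fire within 15 steps

-1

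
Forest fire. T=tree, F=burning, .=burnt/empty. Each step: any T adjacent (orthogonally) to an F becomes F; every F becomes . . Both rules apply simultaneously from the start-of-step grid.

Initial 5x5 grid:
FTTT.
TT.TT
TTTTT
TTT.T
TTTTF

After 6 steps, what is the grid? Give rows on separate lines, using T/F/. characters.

Step 1: 4 trees catch fire, 2 burn out
  .FTT.
  FT.TT
  TTTTT
  TTT.F
  TTTF.
Step 2: 5 trees catch fire, 4 burn out
  ..FT.
  .F.TT
  FTTTF
  TTT..
  TTF..
Step 3: 7 trees catch fire, 5 burn out
  ...F.
  ...TF
  .FTF.
  FTF..
  TF...
Step 4: 4 trees catch fire, 7 burn out
  .....
  ...F.
  ..F..
  .F...
  F....
Step 5: 0 trees catch fire, 4 burn out
  .....
  .....
  .....
  .....
  .....
Step 6: 0 trees catch fire, 0 burn out
  .....
  .....
  .....
  .....
  .....

.....
.....
.....
.....
.....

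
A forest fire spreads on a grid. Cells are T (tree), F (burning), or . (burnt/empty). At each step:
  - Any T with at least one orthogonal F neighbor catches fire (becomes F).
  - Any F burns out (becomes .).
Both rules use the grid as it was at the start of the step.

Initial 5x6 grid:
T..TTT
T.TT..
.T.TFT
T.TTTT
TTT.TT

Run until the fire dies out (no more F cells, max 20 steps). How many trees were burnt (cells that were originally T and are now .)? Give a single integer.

Step 1: +3 fires, +1 burnt (F count now 3)
Step 2: +4 fires, +3 burnt (F count now 4)
Step 3: +4 fires, +4 burnt (F count now 4)
Step 4: +2 fires, +4 burnt (F count now 2)
Step 5: +2 fires, +2 burnt (F count now 2)
Step 6: +1 fires, +2 burnt (F count now 1)
Step 7: +1 fires, +1 burnt (F count now 1)
Step 8: +0 fires, +1 burnt (F count now 0)
Fire out after step 8
Initially T: 20, now '.': 27
Total burnt (originally-T cells now '.'): 17

Answer: 17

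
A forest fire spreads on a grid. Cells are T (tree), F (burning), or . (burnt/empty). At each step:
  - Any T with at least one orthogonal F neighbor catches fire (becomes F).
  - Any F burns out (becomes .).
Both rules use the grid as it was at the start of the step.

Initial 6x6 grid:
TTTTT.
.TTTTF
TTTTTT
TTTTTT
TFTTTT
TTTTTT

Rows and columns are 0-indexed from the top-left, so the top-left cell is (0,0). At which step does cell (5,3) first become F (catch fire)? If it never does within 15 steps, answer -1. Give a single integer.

Step 1: cell (5,3)='T' (+6 fires, +2 burnt)
Step 2: cell (5,3)='T' (+10 fires, +6 burnt)
Step 3: cell (5,3)='F' (+11 fires, +10 burnt)
  -> target ignites at step 3
Step 4: cell (5,3)='.' (+4 fires, +11 burnt)
Step 5: cell (5,3)='.' (+1 fires, +4 burnt)
Step 6: cell (5,3)='.' (+0 fires, +1 burnt)
  fire out at step 6

3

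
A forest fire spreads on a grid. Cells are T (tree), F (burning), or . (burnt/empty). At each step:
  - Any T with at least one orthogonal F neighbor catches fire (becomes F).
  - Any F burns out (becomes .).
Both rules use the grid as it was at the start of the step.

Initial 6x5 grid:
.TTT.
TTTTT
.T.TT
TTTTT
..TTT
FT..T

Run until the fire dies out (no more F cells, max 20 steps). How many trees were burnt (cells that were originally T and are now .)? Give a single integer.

Step 1: +1 fires, +1 burnt (F count now 1)
Step 2: +0 fires, +1 burnt (F count now 0)
Fire out after step 2
Initially T: 21, now '.': 10
Total burnt (originally-T cells now '.'): 1

Answer: 1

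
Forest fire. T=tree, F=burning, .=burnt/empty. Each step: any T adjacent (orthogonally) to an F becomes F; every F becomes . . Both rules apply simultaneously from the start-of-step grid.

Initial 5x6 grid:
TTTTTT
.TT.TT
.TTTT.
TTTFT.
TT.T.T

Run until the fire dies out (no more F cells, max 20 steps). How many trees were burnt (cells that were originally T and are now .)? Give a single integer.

Answer: 21

Derivation:
Step 1: +4 fires, +1 burnt (F count now 4)
Step 2: +3 fires, +4 burnt (F count now 3)
Step 3: +5 fires, +3 burnt (F count now 5)
Step 4: +5 fires, +5 burnt (F count now 5)
Step 5: +3 fires, +5 burnt (F count now 3)
Step 6: +1 fires, +3 burnt (F count now 1)
Step 7: +0 fires, +1 burnt (F count now 0)
Fire out after step 7
Initially T: 22, now '.': 29
Total burnt (originally-T cells now '.'): 21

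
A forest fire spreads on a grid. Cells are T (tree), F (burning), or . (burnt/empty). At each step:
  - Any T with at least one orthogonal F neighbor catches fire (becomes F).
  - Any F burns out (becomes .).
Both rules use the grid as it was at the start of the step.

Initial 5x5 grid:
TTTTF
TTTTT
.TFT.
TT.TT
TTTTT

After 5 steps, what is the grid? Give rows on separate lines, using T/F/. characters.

Step 1: 5 trees catch fire, 2 burn out
  TTTF.
  TTFTF
  .F.F.
  TT.TT
  TTTTT
Step 2: 5 trees catch fire, 5 burn out
  TTF..
  TF.F.
  .....
  TF.FT
  TTTTT
Step 3: 6 trees catch fire, 5 burn out
  TF...
  F....
  .....
  F...F
  TFTFT
Step 4: 4 trees catch fire, 6 burn out
  F....
  .....
  .....
  .....
  F.F.F
Step 5: 0 trees catch fire, 4 burn out
  .....
  .....
  .....
  .....
  .....

.....
.....
.....
.....
.....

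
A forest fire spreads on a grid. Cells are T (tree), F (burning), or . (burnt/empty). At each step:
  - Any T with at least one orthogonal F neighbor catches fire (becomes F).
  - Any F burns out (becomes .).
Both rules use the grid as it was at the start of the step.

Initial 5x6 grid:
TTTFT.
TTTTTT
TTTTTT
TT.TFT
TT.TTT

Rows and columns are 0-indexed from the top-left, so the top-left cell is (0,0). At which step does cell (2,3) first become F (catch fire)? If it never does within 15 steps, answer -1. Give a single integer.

Step 1: cell (2,3)='T' (+7 fires, +2 burnt)
Step 2: cell (2,3)='F' (+7 fires, +7 burnt)
  -> target ignites at step 2
Step 3: cell (2,3)='.' (+4 fires, +7 burnt)
Step 4: cell (2,3)='.' (+2 fires, +4 burnt)
Step 5: cell (2,3)='.' (+2 fires, +2 burnt)
Step 6: cell (2,3)='.' (+2 fires, +2 burnt)
Step 7: cell (2,3)='.' (+1 fires, +2 burnt)
Step 8: cell (2,3)='.' (+0 fires, +1 burnt)
  fire out at step 8

2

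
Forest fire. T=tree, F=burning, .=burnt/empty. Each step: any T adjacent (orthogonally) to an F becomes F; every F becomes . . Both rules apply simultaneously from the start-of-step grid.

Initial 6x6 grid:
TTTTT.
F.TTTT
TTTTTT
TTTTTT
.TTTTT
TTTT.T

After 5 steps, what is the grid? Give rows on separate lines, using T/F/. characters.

Step 1: 2 trees catch fire, 1 burn out
  FTTTT.
  ..TTTT
  FTTTTT
  TTTTTT
  .TTTTT
  TTTT.T
Step 2: 3 trees catch fire, 2 burn out
  .FTTT.
  ..TTTT
  .FTTTT
  FTTTTT
  .TTTTT
  TTTT.T
Step 3: 3 trees catch fire, 3 burn out
  ..FTT.
  ..TTTT
  ..FTTT
  .FTTTT
  .TTTTT
  TTTT.T
Step 4: 5 trees catch fire, 3 burn out
  ...FT.
  ..FTTT
  ...FTT
  ..FTTT
  .FTTTT
  TTTT.T
Step 5: 6 trees catch fire, 5 burn out
  ....F.
  ...FTT
  ....FT
  ...FTT
  ..FTTT
  TFTT.T

....F.
...FTT
....FT
...FTT
..FTTT
TFTT.T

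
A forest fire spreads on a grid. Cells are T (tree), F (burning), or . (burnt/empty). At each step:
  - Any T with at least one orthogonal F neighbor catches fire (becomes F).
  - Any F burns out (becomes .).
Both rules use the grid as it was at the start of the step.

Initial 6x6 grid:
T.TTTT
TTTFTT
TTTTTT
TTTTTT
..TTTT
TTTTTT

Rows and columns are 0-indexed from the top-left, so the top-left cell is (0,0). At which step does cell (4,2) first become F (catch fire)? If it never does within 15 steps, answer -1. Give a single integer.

Step 1: cell (4,2)='T' (+4 fires, +1 burnt)
Step 2: cell (4,2)='T' (+7 fires, +4 burnt)
Step 3: cell (4,2)='T' (+7 fires, +7 burnt)
Step 4: cell (4,2)='F' (+7 fires, +7 burnt)
  -> target ignites at step 4
Step 5: cell (4,2)='.' (+4 fires, +7 burnt)
Step 6: cell (4,2)='.' (+2 fires, +4 burnt)
Step 7: cell (4,2)='.' (+1 fires, +2 burnt)
Step 8: cell (4,2)='.' (+0 fires, +1 burnt)
  fire out at step 8

4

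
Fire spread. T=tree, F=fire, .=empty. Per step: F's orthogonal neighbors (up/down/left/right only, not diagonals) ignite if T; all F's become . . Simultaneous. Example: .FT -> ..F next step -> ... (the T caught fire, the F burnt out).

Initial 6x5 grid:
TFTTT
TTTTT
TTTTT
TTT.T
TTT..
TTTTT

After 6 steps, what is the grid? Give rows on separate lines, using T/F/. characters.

Step 1: 3 trees catch fire, 1 burn out
  F.FTT
  TFTTT
  TTTTT
  TTT.T
  TTT..
  TTTTT
Step 2: 4 trees catch fire, 3 burn out
  ...FT
  F.FTT
  TFTTT
  TTT.T
  TTT..
  TTTTT
Step 3: 5 trees catch fire, 4 burn out
  ....F
  ...FT
  F.FTT
  TFT.T
  TTT..
  TTTTT
Step 4: 5 trees catch fire, 5 burn out
  .....
  ....F
  ...FT
  F.F.T
  TFT..
  TTTTT
Step 5: 4 trees catch fire, 5 burn out
  .....
  .....
  ....F
  ....T
  F.F..
  TFTTT
Step 6: 3 trees catch fire, 4 burn out
  .....
  .....
  .....
  ....F
  .....
  F.FTT

.....
.....
.....
....F
.....
F.FTT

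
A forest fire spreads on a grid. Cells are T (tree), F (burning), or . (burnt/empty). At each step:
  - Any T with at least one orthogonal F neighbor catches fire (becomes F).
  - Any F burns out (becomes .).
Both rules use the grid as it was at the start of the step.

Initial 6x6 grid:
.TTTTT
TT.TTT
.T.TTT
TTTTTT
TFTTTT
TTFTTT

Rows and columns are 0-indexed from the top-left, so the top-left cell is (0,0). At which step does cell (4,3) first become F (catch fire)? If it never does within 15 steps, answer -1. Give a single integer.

Step 1: cell (4,3)='T' (+5 fires, +2 burnt)
Step 2: cell (4,3)='F' (+6 fires, +5 burnt)
  -> target ignites at step 2
Step 3: cell (4,3)='.' (+4 fires, +6 burnt)
Step 4: cell (4,3)='.' (+5 fires, +4 burnt)
Step 5: cell (4,3)='.' (+4 fires, +5 burnt)
Step 6: cell (4,3)='.' (+3 fires, +4 burnt)
Step 7: cell (4,3)='.' (+2 fires, +3 burnt)
Step 8: cell (4,3)='.' (+1 fires, +2 burnt)
Step 9: cell (4,3)='.' (+0 fires, +1 burnt)
  fire out at step 9

2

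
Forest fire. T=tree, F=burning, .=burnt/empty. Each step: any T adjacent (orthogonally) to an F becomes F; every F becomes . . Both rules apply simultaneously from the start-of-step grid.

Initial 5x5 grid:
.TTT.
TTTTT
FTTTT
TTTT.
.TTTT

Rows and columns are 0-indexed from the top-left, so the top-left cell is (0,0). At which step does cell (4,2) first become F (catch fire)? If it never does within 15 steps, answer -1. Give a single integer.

Step 1: cell (4,2)='T' (+3 fires, +1 burnt)
Step 2: cell (4,2)='T' (+3 fires, +3 burnt)
Step 3: cell (4,2)='T' (+5 fires, +3 burnt)
Step 4: cell (4,2)='F' (+5 fires, +5 burnt)
  -> target ignites at step 4
Step 5: cell (4,2)='.' (+3 fires, +5 burnt)
Step 6: cell (4,2)='.' (+1 fires, +3 burnt)
Step 7: cell (4,2)='.' (+0 fires, +1 burnt)
  fire out at step 7

4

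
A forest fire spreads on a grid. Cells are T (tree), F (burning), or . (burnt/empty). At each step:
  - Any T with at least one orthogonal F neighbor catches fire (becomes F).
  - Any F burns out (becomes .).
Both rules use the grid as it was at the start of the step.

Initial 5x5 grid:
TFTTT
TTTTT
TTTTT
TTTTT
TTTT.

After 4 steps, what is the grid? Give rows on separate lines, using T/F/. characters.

Step 1: 3 trees catch fire, 1 burn out
  F.FTT
  TFTTT
  TTTTT
  TTTTT
  TTTT.
Step 2: 4 trees catch fire, 3 burn out
  ...FT
  F.FTT
  TFTTT
  TTTTT
  TTTT.
Step 3: 5 trees catch fire, 4 burn out
  ....F
  ...FT
  F.FTT
  TFTTT
  TTTT.
Step 4: 5 trees catch fire, 5 burn out
  .....
  ....F
  ...FT
  F.FTT
  TFTT.

.....
....F
...FT
F.FTT
TFTT.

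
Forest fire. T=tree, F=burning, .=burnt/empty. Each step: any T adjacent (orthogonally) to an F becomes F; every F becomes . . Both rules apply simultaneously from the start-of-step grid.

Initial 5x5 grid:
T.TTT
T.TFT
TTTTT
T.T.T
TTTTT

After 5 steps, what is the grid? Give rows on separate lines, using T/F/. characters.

Step 1: 4 trees catch fire, 1 burn out
  T.TFT
  T.F.F
  TTTFT
  T.T.T
  TTTTT
Step 2: 4 trees catch fire, 4 burn out
  T.F.F
  T....
  TTF.F
  T.T.T
  TTTTT
Step 3: 3 trees catch fire, 4 burn out
  T....
  T....
  TF...
  T.F.F
  TTTTT
Step 4: 3 trees catch fire, 3 burn out
  T....
  T....
  F....
  T....
  TTFTF
Step 5: 4 trees catch fire, 3 burn out
  T....
  F....
  .....
  F....
  TF.F.

T....
F....
.....
F....
TF.F.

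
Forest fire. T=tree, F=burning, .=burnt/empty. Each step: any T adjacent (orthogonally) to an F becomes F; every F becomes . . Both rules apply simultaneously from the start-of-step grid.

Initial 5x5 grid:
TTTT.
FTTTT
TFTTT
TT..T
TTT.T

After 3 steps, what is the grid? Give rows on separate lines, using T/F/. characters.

Step 1: 5 trees catch fire, 2 burn out
  FTTT.
  .FTTT
  F.FTT
  TF..T
  TTT.T
Step 2: 5 trees catch fire, 5 burn out
  .FTT.
  ..FTT
  ...FT
  F...T
  TFT.T
Step 3: 5 trees catch fire, 5 burn out
  ..FT.
  ...FT
  ....F
  ....T
  F.F.T

..FT.
...FT
....F
....T
F.F.T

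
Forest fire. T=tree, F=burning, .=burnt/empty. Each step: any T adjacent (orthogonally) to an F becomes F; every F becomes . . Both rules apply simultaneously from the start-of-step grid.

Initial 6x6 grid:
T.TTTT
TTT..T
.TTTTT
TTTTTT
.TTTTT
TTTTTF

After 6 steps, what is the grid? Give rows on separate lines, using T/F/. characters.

Step 1: 2 trees catch fire, 1 burn out
  T.TTTT
  TTT..T
  .TTTTT
  TTTTTT
  .TTTTF
  TTTTF.
Step 2: 3 trees catch fire, 2 burn out
  T.TTTT
  TTT..T
  .TTTTT
  TTTTTF
  .TTTF.
  TTTF..
Step 3: 4 trees catch fire, 3 burn out
  T.TTTT
  TTT..T
  .TTTTF
  TTTTF.
  .TTF..
  TTF...
Step 4: 5 trees catch fire, 4 burn out
  T.TTTT
  TTT..F
  .TTTF.
  TTTF..
  .TF...
  TF....
Step 5: 5 trees catch fire, 5 burn out
  T.TTTF
  TTT...
  .TTF..
  TTF...
  .F....
  F.....
Step 6: 3 trees catch fire, 5 burn out
  T.TTF.
  TTT...
  .TF...
  TF....
  ......
  ......

T.TTF.
TTT...
.TF...
TF....
......
......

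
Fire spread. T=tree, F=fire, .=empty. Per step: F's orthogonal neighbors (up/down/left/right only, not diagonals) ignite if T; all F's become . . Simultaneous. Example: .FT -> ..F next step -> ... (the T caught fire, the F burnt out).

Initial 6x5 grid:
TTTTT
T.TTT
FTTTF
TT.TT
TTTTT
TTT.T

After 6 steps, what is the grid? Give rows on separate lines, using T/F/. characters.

Step 1: 6 trees catch fire, 2 burn out
  TTTTT
  F.TTF
  .FTF.
  FT.TF
  TTTTT
  TTT.T
Step 2: 8 trees catch fire, 6 burn out
  FTTTF
  ..TF.
  ..F..
  .F.F.
  FTTTF
  TTT.T
Step 3: 7 trees catch fire, 8 burn out
  .FTF.
  ..F..
  .....
  .....
  .FTF.
  FTT.F
Step 4: 3 trees catch fire, 7 burn out
  ..F..
  .....
  .....
  .....
  ..F..
  .FT..
Step 5: 1 trees catch fire, 3 burn out
  .....
  .....
  .....
  .....
  .....
  ..F..
Step 6: 0 trees catch fire, 1 burn out
  .....
  .....
  .....
  .....
  .....
  .....

.....
.....
.....
.....
.....
.....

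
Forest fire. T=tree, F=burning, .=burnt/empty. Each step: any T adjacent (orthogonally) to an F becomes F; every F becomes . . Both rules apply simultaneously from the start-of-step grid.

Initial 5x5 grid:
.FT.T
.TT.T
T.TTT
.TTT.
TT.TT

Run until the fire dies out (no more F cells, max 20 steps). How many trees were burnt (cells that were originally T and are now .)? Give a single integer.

Step 1: +2 fires, +1 burnt (F count now 2)
Step 2: +1 fires, +2 burnt (F count now 1)
Step 3: +1 fires, +1 burnt (F count now 1)
Step 4: +2 fires, +1 burnt (F count now 2)
Step 5: +3 fires, +2 burnt (F count now 3)
Step 6: +3 fires, +3 burnt (F count now 3)
Step 7: +3 fires, +3 burnt (F count now 3)
Step 8: +0 fires, +3 burnt (F count now 0)
Fire out after step 8
Initially T: 16, now '.': 24
Total burnt (originally-T cells now '.'): 15

Answer: 15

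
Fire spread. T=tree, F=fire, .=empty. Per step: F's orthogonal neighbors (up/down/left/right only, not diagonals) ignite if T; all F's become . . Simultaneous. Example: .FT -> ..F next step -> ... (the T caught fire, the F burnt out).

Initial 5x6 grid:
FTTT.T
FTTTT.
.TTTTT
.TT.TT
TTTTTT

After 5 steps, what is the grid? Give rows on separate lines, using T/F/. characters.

Step 1: 2 trees catch fire, 2 burn out
  .FTT.T
  .FTTT.
  .TTTTT
  .TT.TT
  TTTTTT
Step 2: 3 trees catch fire, 2 burn out
  ..FT.T
  ..FTT.
  .FTTTT
  .TT.TT
  TTTTTT
Step 3: 4 trees catch fire, 3 burn out
  ...F.T
  ...FT.
  ..FTTT
  .FT.TT
  TTTTTT
Step 4: 4 trees catch fire, 4 burn out
  .....T
  ....F.
  ...FTT
  ..F.TT
  TFTTTT
Step 5: 3 trees catch fire, 4 burn out
  .....T
  ......
  ....FT
  ....TT
  F.FTTT

.....T
......
....FT
....TT
F.FTTT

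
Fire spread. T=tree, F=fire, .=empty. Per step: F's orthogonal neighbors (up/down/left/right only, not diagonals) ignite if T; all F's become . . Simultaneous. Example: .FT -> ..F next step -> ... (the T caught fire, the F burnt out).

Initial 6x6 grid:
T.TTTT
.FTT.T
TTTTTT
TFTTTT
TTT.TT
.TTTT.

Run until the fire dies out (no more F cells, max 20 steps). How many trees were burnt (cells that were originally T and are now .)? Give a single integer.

Answer: 27

Derivation:
Step 1: +5 fires, +2 burnt (F count now 5)
Step 2: +8 fires, +5 burnt (F count now 8)
Step 3: +4 fires, +8 burnt (F count now 4)
Step 4: +5 fires, +4 burnt (F count now 5)
Step 5: +4 fires, +5 burnt (F count now 4)
Step 6: +1 fires, +4 burnt (F count now 1)
Step 7: +0 fires, +1 burnt (F count now 0)
Fire out after step 7
Initially T: 28, now '.': 35
Total burnt (originally-T cells now '.'): 27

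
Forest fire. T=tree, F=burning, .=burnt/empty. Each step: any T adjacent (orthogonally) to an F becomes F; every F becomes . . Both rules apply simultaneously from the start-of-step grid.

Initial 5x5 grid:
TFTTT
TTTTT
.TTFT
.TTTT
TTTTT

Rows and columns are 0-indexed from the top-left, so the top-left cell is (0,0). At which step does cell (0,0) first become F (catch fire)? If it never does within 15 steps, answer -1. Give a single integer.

Step 1: cell (0,0)='F' (+7 fires, +2 burnt)
  -> target ignites at step 1
Step 2: cell (0,0)='.' (+8 fires, +7 burnt)
Step 3: cell (0,0)='.' (+4 fires, +8 burnt)
Step 4: cell (0,0)='.' (+1 fires, +4 burnt)
Step 5: cell (0,0)='.' (+1 fires, +1 burnt)
Step 6: cell (0,0)='.' (+0 fires, +1 burnt)
  fire out at step 6

1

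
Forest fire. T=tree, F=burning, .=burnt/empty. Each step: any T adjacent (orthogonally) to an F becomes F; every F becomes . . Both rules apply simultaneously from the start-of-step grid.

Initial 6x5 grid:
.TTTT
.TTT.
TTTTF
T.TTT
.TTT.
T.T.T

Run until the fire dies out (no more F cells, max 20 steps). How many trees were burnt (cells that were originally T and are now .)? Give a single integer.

Answer: 19

Derivation:
Step 1: +2 fires, +1 burnt (F count now 2)
Step 2: +3 fires, +2 burnt (F count now 3)
Step 3: +5 fires, +3 burnt (F count now 5)
Step 4: +5 fires, +5 burnt (F count now 5)
Step 5: +4 fires, +5 burnt (F count now 4)
Step 6: +0 fires, +4 burnt (F count now 0)
Fire out after step 6
Initially T: 21, now '.': 28
Total burnt (originally-T cells now '.'): 19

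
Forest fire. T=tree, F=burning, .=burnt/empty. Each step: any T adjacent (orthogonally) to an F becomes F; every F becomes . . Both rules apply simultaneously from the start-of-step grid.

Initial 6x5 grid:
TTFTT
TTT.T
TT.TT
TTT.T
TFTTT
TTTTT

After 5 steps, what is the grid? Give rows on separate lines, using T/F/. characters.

Step 1: 7 trees catch fire, 2 burn out
  TF.FT
  TTF.T
  TT.TT
  TFT.T
  F.FTT
  TFTTT
Step 2: 9 trees catch fire, 7 burn out
  F...F
  TF..T
  TF.TT
  F.F.T
  ...FT
  F.FTT
Step 3: 5 trees catch fire, 9 burn out
  .....
  F...F
  F..TT
  ....T
  ....F
  ...FT
Step 4: 3 trees catch fire, 5 burn out
  .....
  .....
  ...TF
  ....F
  .....
  ....F
Step 5: 1 trees catch fire, 3 burn out
  .....
  .....
  ...F.
  .....
  .....
  .....

.....
.....
...F.
.....
.....
.....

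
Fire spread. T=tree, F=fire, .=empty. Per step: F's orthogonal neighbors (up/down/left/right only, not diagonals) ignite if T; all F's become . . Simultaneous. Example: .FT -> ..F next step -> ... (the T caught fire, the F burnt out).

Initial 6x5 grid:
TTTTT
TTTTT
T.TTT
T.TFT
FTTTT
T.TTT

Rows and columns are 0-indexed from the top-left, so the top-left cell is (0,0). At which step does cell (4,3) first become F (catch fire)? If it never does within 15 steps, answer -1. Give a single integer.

Step 1: cell (4,3)='F' (+7 fires, +2 burnt)
  -> target ignites at step 1
Step 2: cell (4,3)='.' (+7 fires, +7 burnt)
Step 3: cell (4,3)='.' (+6 fires, +7 burnt)
Step 4: cell (4,3)='.' (+4 fires, +6 burnt)
Step 5: cell (4,3)='.' (+1 fires, +4 burnt)
Step 6: cell (4,3)='.' (+0 fires, +1 burnt)
  fire out at step 6

1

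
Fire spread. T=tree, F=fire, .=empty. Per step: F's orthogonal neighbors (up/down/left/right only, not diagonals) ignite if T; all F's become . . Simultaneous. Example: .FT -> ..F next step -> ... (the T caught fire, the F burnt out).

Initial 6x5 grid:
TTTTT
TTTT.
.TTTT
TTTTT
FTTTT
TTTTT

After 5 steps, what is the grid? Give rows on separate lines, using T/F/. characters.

Step 1: 3 trees catch fire, 1 burn out
  TTTTT
  TTTT.
  .TTTT
  FTTTT
  .FTTT
  FTTTT
Step 2: 3 trees catch fire, 3 burn out
  TTTTT
  TTTT.
  .TTTT
  .FTTT
  ..FTT
  .FTTT
Step 3: 4 trees catch fire, 3 burn out
  TTTTT
  TTTT.
  .FTTT
  ..FTT
  ...FT
  ..FTT
Step 4: 5 trees catch fire, 4 burn out
  TTTTT
  TFTT.
  ..FTT
  ...FT
  ....F
  ...FT
Step 5: 6 trees catch fire, 5 burn out
  TFTTT
  F.FT.
  ...FT
  ....F
  .....
  ....F

TFTTT
F.FT.
...FT
....F
.....
....F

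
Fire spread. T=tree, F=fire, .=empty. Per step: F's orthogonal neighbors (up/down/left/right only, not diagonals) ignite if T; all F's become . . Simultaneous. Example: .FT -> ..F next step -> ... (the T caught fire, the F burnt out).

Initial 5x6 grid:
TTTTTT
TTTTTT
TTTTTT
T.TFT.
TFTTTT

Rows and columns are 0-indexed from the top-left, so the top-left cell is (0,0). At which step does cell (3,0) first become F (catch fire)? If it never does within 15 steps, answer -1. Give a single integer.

Step 1: cell (3,0)='T' (+6 fires, +2 burnt)
Step 2: cell (3,0)='F' (+5 fires, +6 burnt)
  -> target ignites at step 2
Step 3: cell (3,0)='.' (+7 fires, +5 burnt)
Step 4: cell (3,0)='.' (+5 fires, +7 burnt)
Step 5: cell (3,0)='.' (+3 fires, +5 burnt)
Step 6: cell (3,0)='.' (+0 fires, +3 burnt)
  fire out at step 6

2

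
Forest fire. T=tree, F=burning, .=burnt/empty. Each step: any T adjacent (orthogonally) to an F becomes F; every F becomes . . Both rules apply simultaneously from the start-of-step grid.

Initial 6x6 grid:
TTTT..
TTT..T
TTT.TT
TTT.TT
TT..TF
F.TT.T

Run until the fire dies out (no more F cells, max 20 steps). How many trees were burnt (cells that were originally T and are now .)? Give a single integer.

Answer: 22

Derivation:
Step 1: +4 fires, +2 burnt (F count now 4)
Step 2: +4 fires, +4 burnt (F count now 4)
Step 3: +4 fires, +4 burnt (F count now 4)
Step 4: +3 fires, +4 burnt (F count now 3)
Step 5: +3 fires, +3 burnt (F count now 3)
Step 6: +2 fires, +3 burnt (F count now 2)
Step 7: +1 fires, +2 burnt (F count now 1)
Step 8: +1 fires, +1 burnt (F count now 1)
Step 9: +0 fires, +1 burnt (F count now 0)
Fire out after step 9
Initially T: 24, now '.': 34
Total burnt (originally-T cells now '.'): 22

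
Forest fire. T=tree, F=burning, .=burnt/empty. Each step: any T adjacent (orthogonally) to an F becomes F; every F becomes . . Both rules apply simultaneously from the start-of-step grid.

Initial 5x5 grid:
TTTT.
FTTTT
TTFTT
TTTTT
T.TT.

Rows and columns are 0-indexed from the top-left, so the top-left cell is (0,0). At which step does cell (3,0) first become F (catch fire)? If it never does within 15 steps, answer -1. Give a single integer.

Step 1: cell (3,0)='T' (+7 fires, +2 burnt)
Step 2: cell (3,0)='F' (+8 fires, +7 burnt)
  -> target ignites at step 2
Step 3: cell (3,0)='.' (+5 fires, +8 burnt)
Step 4: cell (3,0)='.' (+0 fires, +5 burnt)
  fire out at step 4

2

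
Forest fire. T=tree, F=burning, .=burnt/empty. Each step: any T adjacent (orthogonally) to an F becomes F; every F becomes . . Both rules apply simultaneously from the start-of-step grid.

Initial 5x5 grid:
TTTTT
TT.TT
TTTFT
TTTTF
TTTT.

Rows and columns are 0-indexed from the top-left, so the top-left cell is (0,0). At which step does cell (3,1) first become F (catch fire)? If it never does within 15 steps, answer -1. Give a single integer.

Step 1: cell (3,1)='T' (+4 fires, +2 burnt)
Step 2: cell (3,1)='T' (+5 fires, +4 burnt)
Step 3: cell (3,1)='F' (+6 fires, +5 burnt)
  -> target ignites at step 3
Step 4: cell (3,1)='.' (+4 fires, +6 burnt)
Step 5: cell (3,1)='.' (+2 fires, +4 burnt)
Step 6: cell (3,1)='.' (+0 fires, +2 burnt)
  fire out at step 6

3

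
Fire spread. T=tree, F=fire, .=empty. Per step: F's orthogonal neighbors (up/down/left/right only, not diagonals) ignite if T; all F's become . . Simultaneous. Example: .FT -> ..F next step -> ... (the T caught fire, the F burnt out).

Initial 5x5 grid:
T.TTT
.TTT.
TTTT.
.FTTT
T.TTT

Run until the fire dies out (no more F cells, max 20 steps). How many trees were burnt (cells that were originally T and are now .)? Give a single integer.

Step 1: +2 fires, +1 burnt (F count now 2)
Step 2: +5 fires, +2 burnt (F count now 5)
Step 3: +4 fires, +5 burnt (F count now 4)
Step 4: +3 fires, +4 burnt (F count now 3)
Step 5: +1 fires, +3 burnt (F count now 1)
Step 6: +1 fires, +1 burnt (F count now 1)
Step 7: +0 fires, +1 burnt (F count now 0)
Fire out after step 7
Initially T: 18, now '.': 23
Total burnt (originally-T cells now '.'): 16

Answer: 16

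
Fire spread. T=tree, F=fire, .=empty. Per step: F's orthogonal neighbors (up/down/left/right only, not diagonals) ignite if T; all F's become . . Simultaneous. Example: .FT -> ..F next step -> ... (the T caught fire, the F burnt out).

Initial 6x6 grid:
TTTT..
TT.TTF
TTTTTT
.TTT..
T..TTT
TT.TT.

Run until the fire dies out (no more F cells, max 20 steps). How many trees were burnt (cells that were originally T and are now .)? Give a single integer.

Step 1: +2 fires, +1 burnt (F count now 2)
Step 2: +2 fires, +2 burnt (F count now 2)
Step 3: +2 fires, +2 burnt (F count now 2)
Step 4: +3 fires, +2 burnt (F count now 3)
Step 5: +4 fires, +3 burnt (F count now 4)
Step 6: +6 fires, +4 burnt (F count now 6)
Step 7: +3 fires, +6 burnt (F count now 3)
Step 8: +0 fires, +3 burnt (F count now 0)
Fire out after step 8
Initially T: 25, now '.': 33
Total burnt (originally-T cells now '.'): 22

Answer: 22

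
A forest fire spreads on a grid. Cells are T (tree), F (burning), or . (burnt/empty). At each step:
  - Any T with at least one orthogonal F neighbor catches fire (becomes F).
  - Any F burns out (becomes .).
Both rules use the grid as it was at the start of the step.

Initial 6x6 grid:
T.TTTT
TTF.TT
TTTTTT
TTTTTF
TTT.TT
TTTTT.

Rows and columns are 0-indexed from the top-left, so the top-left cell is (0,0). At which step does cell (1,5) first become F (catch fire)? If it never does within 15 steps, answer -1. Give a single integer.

Step 1: cell (1,5)='T' (+6 fires, +2 burnt)
Step 2: cell (1,5)='F' (+9 fires, +6 burnt)
  -> target ignites at step 2
Step 3: cell (1,5)='.' (+8 fires, +9 burnt)
Step 4: cell (1,5)='.' (+4 fires, +8 burnt)
Step 5: cell (1,5)='.' (+2 fires, +4 burnt)
Step 6: cell (1,5)='.' (+1 fires, +2 burnt)
Step 7: cell (1,5)='.' (+0 fires, +1 burnt)
  fire out at step 7

2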